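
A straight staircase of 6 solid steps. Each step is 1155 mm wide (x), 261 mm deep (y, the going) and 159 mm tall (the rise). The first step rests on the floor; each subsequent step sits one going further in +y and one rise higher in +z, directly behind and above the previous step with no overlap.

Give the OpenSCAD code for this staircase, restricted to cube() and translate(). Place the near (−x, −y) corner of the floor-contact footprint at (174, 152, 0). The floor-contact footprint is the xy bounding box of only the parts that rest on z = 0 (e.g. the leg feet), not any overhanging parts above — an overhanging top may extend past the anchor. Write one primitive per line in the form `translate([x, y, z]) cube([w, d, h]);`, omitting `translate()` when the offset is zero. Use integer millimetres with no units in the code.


translate([174, 152, 0]) cube([1155, 261, 159]);
translate([174, 413, 159]) cube([1155, 261, 159]);
translate([174, 674, 318]) cube([1155, 261, 159]);
translate([174, 935, 477]) cube([1155, 261, 159]);
translate([174, 1196, 636]) cube([1155, 261, 159]);
translate([174, 1457, 795]) cube([1155, 261, 159]);


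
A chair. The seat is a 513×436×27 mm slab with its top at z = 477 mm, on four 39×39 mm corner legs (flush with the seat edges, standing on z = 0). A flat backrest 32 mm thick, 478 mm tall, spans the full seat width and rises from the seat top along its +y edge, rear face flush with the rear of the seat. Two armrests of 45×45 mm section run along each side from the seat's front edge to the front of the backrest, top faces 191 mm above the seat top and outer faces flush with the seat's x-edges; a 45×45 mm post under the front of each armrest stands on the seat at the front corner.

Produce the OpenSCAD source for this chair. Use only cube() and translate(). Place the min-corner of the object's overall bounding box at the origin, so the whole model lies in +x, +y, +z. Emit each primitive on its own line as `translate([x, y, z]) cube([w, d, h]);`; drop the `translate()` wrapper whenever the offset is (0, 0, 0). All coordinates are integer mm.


translate([0, 0, 450]) cube([513, 436, 27]);
cube([39, 39, 450]);
translate([474, 0, 0]) cube([39, 39, 450]);
translate([0, 397, 0]) cube([39, 39, 450]);
translate([474, 397, 0]) cube([39, 39, 450]);
translate([0, 404, 477]) cube([513, 32, 478]);
translate([0, 0, 623]) cube([45, 404, 45]);
translate([468, 0, 623]) cube([45, 404, 45]);
translate([0, 0, 477]) cube([45, 45, 146]);
translate([468, 0, 477]) cube([45, 45, 146]);


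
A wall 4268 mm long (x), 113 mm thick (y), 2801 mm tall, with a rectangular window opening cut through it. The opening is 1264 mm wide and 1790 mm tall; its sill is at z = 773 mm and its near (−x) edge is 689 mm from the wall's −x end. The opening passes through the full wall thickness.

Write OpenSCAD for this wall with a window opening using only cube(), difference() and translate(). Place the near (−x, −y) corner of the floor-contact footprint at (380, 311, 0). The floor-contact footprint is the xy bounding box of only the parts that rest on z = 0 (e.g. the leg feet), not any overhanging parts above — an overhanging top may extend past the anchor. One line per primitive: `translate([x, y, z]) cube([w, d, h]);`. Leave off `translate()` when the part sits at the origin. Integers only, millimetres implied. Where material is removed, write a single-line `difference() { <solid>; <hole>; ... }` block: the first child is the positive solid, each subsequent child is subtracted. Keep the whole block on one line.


difference() { translate([380, 311, 0]) cube([4268, 113, 2801]); translate([1069, 311, 773]) cube([1264, 113, 1790]); }


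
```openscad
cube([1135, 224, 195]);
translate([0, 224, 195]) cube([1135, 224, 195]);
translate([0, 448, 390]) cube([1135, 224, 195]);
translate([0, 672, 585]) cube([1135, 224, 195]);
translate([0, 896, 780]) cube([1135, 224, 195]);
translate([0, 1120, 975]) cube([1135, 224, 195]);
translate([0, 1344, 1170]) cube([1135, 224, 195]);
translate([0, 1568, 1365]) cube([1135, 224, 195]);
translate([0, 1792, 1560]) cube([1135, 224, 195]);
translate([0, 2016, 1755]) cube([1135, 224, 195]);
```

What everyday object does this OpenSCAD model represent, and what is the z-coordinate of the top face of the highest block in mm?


A staircase. The total rise is 1950 mm.

10 identical blocks, each offset up and back from the previous — a staircase. Each step is 195 mm tall and there are 10 of them, so the total rise is 10 × 195 = 1950 mm.


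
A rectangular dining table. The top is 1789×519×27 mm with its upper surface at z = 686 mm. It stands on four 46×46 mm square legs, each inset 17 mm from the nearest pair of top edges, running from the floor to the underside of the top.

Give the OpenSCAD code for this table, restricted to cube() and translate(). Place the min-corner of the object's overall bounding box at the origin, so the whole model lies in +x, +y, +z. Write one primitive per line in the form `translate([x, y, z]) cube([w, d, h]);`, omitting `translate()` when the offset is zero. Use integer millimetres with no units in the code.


// leg_h = 686 - 27 = 659
translate([0, 0, 659]) cube([1789, 519, 27]);
translate([17, 17, 0]) cube([46, 46, 659]);
translate([1726, 17, 0]) cube([46, 46, 659]);
translate([17, 456, 0]) cube([46, 46, 659]);
translate([1726, 456, 0]) cube([46, 46, 659]);


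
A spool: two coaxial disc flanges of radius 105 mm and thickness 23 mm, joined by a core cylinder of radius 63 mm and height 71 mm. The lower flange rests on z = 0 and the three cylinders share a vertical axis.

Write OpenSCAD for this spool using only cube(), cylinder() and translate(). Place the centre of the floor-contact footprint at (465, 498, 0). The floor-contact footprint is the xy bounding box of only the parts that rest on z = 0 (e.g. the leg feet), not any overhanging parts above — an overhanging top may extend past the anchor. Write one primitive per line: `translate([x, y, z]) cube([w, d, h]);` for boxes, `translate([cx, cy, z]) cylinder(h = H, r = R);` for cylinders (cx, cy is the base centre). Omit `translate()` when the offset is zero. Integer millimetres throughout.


translate([465, 498, 0]) cylinder(h = 23, r = 105);
translate([465, 498, 23]) cylinder(h = 71, r = 63);
translate([465, 498, 94]) cylinder(h = 23, r = 105);


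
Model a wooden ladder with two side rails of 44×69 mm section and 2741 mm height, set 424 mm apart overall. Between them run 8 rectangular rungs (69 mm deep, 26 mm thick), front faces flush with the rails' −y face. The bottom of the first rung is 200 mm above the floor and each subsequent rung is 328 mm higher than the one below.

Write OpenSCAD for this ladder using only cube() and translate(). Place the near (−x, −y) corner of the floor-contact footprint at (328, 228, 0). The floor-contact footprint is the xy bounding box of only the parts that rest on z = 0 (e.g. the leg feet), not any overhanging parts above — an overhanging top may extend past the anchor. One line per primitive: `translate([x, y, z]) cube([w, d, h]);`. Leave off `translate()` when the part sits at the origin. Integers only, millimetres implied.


// rung span = 424 - 2*44 = 336
// rung[k] z = 200 + k*328
translate([328, 228, 0]) cube([44, 69, 2741]);
translate([708, 228, 0]) cube([44, 69, 2741]);
translate([372, 228, 200]) cube([336, 69, 26]);
translate([372, 228, 528]) cube([336, 69, 26]);
translate([372, 228, 856]) cube([336, 69, 26]);
translate([372, 228, 1184]) cube([336, 69, 26]);
translate([372, 228, 1512]) cube([336, 69, 26]);
translate([372, 228, 1840]) cube([336, 69, 26]);
translate([372, 228, 2168]) cube([336, 69, 26]);
translate([372, 228, 2496]) cube([336, 69, 26]);


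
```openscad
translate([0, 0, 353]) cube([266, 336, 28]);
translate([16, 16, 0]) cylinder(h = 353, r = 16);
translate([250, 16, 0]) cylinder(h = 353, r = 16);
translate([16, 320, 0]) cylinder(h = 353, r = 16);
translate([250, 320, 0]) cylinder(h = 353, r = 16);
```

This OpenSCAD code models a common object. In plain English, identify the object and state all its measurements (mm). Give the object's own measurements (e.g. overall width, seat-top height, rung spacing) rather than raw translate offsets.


A simple wooden stool: a rectangular seat 266 mm (x) by 336 mm (y), 28 mm thick, top face at z = 381 mm, on four round legs, each 32 mm in diameter. The legs rest on z = 0, each leg's axis is inset half a diameter from the nearest pair of seat edges (so the leg's bounding box is flush with the corner).


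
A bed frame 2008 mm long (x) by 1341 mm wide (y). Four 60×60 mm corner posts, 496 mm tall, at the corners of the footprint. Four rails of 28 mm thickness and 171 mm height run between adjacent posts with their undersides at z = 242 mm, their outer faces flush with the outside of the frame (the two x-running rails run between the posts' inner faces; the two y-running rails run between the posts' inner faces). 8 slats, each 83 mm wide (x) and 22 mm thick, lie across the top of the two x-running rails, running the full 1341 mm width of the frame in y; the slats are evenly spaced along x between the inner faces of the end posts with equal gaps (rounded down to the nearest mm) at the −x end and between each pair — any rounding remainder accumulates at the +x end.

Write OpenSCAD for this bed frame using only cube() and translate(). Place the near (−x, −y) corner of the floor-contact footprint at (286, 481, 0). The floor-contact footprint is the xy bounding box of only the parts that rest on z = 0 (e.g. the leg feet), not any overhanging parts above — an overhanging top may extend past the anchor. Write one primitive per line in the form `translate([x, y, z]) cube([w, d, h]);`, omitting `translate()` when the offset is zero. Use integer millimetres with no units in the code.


translate([286, 481, 0]) cube([60, 60, 496]);
translate([286, 1762, 0]) cube([60, 60, 496]);
translate([2234, 481, 0]) cube([60, 60, 496]);
translate([2234, 1762, 0]) cube([60, 60, 496]);
translate([346, 481, 242]) cube([1888, 28, 171]);
translate([346, 1794, 242]) cube([1888, 28, 171]);
translate([286, 541, 242]) cube([28, 1221, 171]);
translate([2266, 541, 242]) cube([28, 1221, 171]);
translate([482, 481, 413]) cube([83, 1341, 22]);
translate([701, 481, 413]) cube([83, 1341, 22]);
translate([920, 481, 413]) cube([83, 1341, 22]);
translate([1139, 481, 413]) cube([83, 1341, 22]);
translate([1358, 481, 413]) cube([83, 1341, 22]);
translate([1577, 481, 413]) cube([83, 1341, 22]);
translate([1796, 481, 413]) cube([83, 1341, 22]);
translate([2015, 481, 413]) cube([83, 1341, 22]);


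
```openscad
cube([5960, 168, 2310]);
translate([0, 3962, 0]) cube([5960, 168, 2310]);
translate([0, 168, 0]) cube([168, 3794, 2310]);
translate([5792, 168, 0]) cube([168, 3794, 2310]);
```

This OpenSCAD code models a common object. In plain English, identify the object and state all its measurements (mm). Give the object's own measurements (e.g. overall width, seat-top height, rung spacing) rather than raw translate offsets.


The wall frame of a small rectangular building: four walls, each 2310 mm tall and 168 mm thick, enclosing a footprint 5960 mm (x) by 4130 mm (y) outside-to-outside, with no floor or roof. The front and back walls (the −y and +y sides) span the full width; the two side walls fit between them.


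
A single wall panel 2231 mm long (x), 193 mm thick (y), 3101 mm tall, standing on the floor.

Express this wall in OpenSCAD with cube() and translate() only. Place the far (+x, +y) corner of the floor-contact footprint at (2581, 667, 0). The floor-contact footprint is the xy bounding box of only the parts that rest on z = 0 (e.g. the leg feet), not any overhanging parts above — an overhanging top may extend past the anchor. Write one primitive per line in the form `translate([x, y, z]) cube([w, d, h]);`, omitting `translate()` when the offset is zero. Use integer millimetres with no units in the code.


translate([350, 474, 0]) cube([2231, 193, 3101]);


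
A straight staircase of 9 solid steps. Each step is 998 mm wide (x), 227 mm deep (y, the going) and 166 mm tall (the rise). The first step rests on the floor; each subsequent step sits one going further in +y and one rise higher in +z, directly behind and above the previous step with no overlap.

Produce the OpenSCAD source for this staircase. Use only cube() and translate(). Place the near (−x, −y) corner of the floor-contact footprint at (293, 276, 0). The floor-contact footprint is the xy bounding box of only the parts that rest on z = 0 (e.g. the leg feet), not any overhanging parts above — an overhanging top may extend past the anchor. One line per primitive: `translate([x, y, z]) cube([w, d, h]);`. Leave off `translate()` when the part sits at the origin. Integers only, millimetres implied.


translate([293, 276, 0]) cube([998, 227, 166]);
translate([293, 503, 166]) cube([998, 227, 166]);
translate([293, 730, 332]) cube([998, 227, 166]);
translate([293, 957, 498]) cube([998, 227, 166]);
translate([293, 1184, 664]) cube([998, 227, 166]);
translate([293, 1411, 830]) cube([998, 227, 166]);
translate([293, 1638, 996]) cube([998, 227, 166]);
translate([293, 1865, 1162]) cube([998, 227, 166]);
translate([293, 2092, 1328]) cube([998, 227, 166]);


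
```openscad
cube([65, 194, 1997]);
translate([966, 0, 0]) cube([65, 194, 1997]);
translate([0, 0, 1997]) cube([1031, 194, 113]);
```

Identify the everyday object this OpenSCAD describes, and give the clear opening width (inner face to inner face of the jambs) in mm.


A door frame. The clear opening width is 901 mm.

Two 1997 mm tall posts with a header on top — a door frame. The left jamb is 65 mm wide at x = 0; the right jamb starts at x = 966. The clear opening is 966 − 65 = 901 mm.


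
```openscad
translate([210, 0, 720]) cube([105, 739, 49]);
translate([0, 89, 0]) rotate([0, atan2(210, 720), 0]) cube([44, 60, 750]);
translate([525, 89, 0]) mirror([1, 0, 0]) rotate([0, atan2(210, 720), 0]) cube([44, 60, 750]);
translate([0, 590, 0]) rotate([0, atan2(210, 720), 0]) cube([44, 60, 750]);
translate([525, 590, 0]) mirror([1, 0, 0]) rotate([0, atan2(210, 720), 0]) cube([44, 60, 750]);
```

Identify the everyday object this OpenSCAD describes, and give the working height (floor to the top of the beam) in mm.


A sawhorse. The overall height is 769 mm.

A beam across two mirrored pairs of raked legs — a sawhorse. The beam's underside is at z = 720 (matching the legs' vertical rise in atan2(210, 720)) and the beam is 49 mm tall, so its top is at 720 + 49 = 769 mm. The raked legs top out at the beam's underside, so that is the highest point.


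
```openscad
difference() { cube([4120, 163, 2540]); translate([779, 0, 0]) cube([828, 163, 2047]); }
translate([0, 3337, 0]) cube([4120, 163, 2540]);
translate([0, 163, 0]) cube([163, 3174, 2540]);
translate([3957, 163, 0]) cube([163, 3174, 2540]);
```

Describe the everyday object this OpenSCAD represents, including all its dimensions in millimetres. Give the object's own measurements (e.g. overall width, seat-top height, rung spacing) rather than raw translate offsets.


A single room: four walls, each 2540 mm tall and 163 mm thick, enclosing an outside footprint 4120×3500 mm (x × y), no floor or roof. The front and back walls (−y and +y sides) run the full x-width; the side walls fit between their inner faces. A door opening 828 mm wide and 2047 mm tall is cut through the front wall from the floor up, its −x edge 779 mm from the wall's −x end.


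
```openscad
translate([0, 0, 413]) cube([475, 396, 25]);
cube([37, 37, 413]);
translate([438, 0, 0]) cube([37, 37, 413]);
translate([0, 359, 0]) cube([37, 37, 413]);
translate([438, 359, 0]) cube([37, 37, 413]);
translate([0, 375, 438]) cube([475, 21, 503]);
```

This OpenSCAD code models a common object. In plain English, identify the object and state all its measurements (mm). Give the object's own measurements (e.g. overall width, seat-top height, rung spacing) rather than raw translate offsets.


A chair. The seat is a 475×396×25 mm slab with its top at z = 438 mm, on four 37×37 mm corner legs (flush with the seat edges, standing on z = 0). A flat backrest 21 mm thick, 503 mm tall, spans the full seat width and rises from the seat top along its +y edge, rear face flush with the rear of the seat.


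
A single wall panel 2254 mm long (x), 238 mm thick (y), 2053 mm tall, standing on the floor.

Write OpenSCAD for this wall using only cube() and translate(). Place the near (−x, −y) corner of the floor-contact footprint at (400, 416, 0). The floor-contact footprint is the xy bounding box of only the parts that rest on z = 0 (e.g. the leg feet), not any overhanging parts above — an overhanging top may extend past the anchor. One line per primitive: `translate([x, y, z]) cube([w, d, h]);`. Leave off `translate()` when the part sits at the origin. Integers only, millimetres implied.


translate([400, 416, 0]) cube([2254, 238, 2053]);


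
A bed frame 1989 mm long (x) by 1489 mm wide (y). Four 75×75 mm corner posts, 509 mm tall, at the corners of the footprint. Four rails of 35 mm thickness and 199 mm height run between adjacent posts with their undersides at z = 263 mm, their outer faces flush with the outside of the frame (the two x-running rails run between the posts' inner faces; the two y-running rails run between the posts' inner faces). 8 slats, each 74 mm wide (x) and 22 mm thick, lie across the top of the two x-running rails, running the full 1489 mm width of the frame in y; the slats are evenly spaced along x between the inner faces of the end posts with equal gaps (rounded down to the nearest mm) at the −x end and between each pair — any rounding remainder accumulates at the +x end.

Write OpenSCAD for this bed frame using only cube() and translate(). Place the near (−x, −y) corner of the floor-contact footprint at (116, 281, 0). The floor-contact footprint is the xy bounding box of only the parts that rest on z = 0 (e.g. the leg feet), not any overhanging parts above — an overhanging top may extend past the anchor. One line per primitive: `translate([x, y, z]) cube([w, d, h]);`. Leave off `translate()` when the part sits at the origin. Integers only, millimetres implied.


// slat z = rail_z + rail_h = 263 + 199 = 462
// slat gap = ⌊(1839 − 8·74) / 9⌋ = 138
translate([116, 281, 0]) cube([75, 75, 509]);
translate([116, 1695, 0]) cube([75, 75, 509]);
translate([2030, 281, 0]) cube([75, 75, 509]);
translate([2030, 1695, 0]) cube([75, 75, 509]);
translate([191, 281, 263]) cube([1839, 35, 199]);
translate([191, 1735, 263]) cube([1839, 35, 199]);
translate([116, 356, 263]) cube([35, 1339, 199]);
translate([2070, 356, 263]) cube([35, 1339, 199]);
translate([329, 281, 462]) cube([74, 1489, 22]);
translate([541, 281, 462]) cube([74, 1489, 22]);
translate([753, 281, 462]) cube([74, 1489, 22]);
translate([965, 281, 462]) cube([74, 1489, 22]);
translate([1177, 281, 462]) cube([74, 1489, 22]);
translate([1389, 281, 462]) cube([74, 1489, 22]);
translate([1601, 281, 462]) cube([74, 1489, 22]);
translate([1813, 281, 462]) cube([74, 1489, 22]);


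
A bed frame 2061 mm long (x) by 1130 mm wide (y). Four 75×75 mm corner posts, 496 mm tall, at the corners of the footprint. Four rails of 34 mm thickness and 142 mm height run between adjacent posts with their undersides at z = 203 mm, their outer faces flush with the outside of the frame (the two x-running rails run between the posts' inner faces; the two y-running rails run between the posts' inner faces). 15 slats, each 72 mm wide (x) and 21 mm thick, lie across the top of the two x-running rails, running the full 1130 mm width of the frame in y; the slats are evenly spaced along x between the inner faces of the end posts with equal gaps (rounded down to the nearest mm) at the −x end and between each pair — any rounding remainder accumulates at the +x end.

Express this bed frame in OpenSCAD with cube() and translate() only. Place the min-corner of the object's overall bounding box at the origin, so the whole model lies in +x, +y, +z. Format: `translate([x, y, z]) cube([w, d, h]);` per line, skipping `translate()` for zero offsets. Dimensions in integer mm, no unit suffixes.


cube([75, 75, 496]);
translate([0, 1055, 0]) cube([75, 75, 496]);
translate([1986, 0, 0]) cube([75, 75, 496]);
translate([1986, 1055, 0]) cube([75, 75, 496]);
translate([75, 0, 203]) cube([1911, 34, 142]);
translate([75, 1096, 203]) cube([1911, 34, 142]);
translate([0, 75, 203]) cube([34, 980, 142]);
translate([2027, 75, 203]) cube([34, 980, 142]);
translate([126, 0, 345]) cube([72, 1130, 21]);
translate([249, 0, 345]) cube([72, 1130, 21]);
translate([372, 0, 345]) cube([72, 1130, 21]);
translate([495, 0, 345]) cube([72, 1130, 21]);
translate([618, 0, 345]) cube([72, 1130, 21]);
translate([741, 0, 345]) cube([72, 1130, 21]);
translate([864, 0, 345]) cube([72, 1130, 21]);
translate([987, 0, 345]) cube([72, 1130, 21]);
translate([1110, 0, 345]) cube([72, 1130, 21]);
translate([1233, 0, 345]) cube([72, 1130, 21]);
translate([1356, 0, 345]) cube([72, 1130, 21]);
translate([1479, 0, 345]) cube([72, 1130, 21]);
translate([1602, 0, 345]) cube([72, 1130, 21]);
translate([1725, 0, 345]) cube([72, 1130, 21]);
translate([1848, 0, 345]) cube([72, 1130, 21]);


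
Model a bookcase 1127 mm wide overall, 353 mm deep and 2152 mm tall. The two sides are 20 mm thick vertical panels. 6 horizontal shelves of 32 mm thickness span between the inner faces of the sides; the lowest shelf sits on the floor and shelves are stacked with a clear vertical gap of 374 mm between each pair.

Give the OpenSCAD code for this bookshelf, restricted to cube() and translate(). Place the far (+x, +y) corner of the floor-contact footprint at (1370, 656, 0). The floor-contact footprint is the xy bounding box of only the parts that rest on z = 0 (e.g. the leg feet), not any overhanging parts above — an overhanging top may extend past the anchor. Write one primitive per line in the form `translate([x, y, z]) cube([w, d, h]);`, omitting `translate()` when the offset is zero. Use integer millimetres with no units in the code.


translate([243, 303, 0]) cube([20, 353, 2152]);
translate([1350, 303, 0]) cube([20, 353, 2152]);
translate([263, 303, 0]) cube([1087, 353, 32]);
translate([263, 303, 406]) cube([1087, 353, 32]);
translate([263, 303, 812]) cube([1087, 353, 32]);
translate([263, 303, 1218]) cube([1087, 353, 32]);
translate([263, 303, 1624]) cube([1087, 353, 32]);
translate([263, 303, 2030]) cube([1087, 353, 32]);


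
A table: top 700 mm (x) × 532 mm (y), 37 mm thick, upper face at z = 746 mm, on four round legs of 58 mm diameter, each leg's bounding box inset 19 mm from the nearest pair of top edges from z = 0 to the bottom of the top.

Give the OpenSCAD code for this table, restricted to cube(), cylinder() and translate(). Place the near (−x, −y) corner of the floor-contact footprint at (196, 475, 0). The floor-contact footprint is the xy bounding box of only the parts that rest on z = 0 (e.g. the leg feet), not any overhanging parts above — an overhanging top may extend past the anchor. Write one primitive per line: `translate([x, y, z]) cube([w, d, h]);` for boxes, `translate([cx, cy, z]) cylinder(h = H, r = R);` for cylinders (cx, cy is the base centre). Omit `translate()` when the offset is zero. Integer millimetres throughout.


translate([177, 456, 709]) cube([700, 532, 37]);
translate([225, 504, 0]) cylinder(h = 709, r = 29);
translate([829, 504, 0]) cylinder(h = 709, r = 29);
translate([225, 940, 0]) cylinder(h = 709, r = 29);
translate([829, 940, 0]) cylinder(h = 709, r = 29);


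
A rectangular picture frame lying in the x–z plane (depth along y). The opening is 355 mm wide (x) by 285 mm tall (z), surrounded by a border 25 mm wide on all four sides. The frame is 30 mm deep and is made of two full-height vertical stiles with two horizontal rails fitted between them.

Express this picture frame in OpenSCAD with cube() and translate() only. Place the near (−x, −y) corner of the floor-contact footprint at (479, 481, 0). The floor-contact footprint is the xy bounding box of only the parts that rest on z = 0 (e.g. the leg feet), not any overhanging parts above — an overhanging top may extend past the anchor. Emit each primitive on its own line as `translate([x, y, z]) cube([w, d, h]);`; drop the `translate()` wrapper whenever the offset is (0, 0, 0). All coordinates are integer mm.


translate([479, 481, 0]) cube([25, 30, 335]);
translate([859, 481, 0]) cube([25, 30, 335]);
translate([504, 481, 0]) cube([355, 30, 25]);
translate([504, 481, 310]) cube([355, 30, 25]);


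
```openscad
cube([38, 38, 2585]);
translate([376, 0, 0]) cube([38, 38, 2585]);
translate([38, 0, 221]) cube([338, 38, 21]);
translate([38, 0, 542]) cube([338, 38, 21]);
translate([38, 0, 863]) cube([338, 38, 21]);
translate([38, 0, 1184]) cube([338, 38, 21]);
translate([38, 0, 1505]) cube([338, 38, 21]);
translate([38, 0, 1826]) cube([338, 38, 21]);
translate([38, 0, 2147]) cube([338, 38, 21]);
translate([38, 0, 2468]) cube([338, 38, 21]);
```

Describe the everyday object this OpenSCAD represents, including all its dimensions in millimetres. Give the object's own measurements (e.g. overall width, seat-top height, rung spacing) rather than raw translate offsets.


A straight ladder. Two 38×38 mm vertical rails, 2585 mm tall, stand 414 mm apart (outside-to-outside) with their front faces coplanar on the −y side. 8 rungs, each 38 mm deep and 21 mm tall, span between the inner faces of the rails, front faces flush with the rails. The lowest rung's underside is at z = 221 mm and rungs are spaced 321 mm apart (underside to underside).


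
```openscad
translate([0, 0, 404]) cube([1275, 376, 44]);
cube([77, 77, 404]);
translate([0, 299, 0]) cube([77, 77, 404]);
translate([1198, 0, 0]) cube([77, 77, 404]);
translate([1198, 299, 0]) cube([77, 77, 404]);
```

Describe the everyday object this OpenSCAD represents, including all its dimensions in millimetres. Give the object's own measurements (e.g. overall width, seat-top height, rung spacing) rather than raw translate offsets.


A bench: a 1275×376 mm seat slab, 44 mm thick, top at z = 448 mm, on four 77×77 mm square legs flush with the seat corners and standing on z = 0.


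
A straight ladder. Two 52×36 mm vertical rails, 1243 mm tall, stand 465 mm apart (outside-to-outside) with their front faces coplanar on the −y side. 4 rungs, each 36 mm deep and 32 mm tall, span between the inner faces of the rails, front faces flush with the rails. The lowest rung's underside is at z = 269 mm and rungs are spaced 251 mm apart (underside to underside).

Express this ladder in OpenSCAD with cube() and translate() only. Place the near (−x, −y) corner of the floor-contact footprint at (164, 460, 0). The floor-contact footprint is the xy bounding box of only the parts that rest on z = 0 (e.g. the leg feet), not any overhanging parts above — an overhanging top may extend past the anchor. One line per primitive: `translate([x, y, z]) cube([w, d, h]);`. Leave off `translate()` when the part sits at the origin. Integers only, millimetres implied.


// rung span = 465 - 2*52 = 361
// rung[k] z = 269 + k*251
translate([164, 460, 0]) cube([52, 36, 1243]);
translate([577, 460, 0]) cube([52, 36, 1243]);
translate([216, 460, 269]) cube([361, 36, 32]);
translate([216, 460, 520]) cube([361, 36, 32]);
translate([216, 460, 771]) cube([361, 36, 32]);
translate([216, 460, 1022]) cube([361, 36, 32]);


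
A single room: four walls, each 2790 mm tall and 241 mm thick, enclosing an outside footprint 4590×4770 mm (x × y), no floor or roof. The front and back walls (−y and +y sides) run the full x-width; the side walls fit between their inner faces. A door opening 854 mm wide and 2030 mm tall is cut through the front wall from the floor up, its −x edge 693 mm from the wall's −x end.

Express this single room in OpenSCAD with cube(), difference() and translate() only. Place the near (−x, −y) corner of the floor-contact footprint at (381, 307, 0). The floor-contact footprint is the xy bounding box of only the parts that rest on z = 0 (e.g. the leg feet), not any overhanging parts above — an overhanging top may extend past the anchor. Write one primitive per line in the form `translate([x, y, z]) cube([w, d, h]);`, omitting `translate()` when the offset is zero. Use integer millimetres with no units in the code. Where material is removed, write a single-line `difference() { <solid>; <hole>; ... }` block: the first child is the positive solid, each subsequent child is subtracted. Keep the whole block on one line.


difference() { translate([381, 307, 0]) cube([4590, 241, 2790]); translate([1074, 307, 0]) cube([854, 241, 2030]); }
translate([381, 4836, 0]) cube([4590, 241, 2790]);
translate([381, 548, 0]) cube([241, 4288, 2790]);
translate([4730, 548, 0]) cube([241, 4288, 2790]);


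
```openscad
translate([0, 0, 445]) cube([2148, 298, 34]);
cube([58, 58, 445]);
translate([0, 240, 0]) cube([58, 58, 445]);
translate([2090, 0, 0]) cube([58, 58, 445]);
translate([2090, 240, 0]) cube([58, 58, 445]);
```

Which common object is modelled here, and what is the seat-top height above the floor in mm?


A bench. The seat-top height is 479 mm.

A long slab on four corner posts — a bench. The slab sits at z = 445 with thickness 34, so the top is 445 + 34 = 479 mm.


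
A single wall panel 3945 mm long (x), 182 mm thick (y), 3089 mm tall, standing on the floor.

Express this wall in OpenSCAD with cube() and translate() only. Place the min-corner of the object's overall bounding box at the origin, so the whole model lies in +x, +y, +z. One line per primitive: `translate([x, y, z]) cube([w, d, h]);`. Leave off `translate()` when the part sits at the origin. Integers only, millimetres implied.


cube([3945, 182, 3089]);


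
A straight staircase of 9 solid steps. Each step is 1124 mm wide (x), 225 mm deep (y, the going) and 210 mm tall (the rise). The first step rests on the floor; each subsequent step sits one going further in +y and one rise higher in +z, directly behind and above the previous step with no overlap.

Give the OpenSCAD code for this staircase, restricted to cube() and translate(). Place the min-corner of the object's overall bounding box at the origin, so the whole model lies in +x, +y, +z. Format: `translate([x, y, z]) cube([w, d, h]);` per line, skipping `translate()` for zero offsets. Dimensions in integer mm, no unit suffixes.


cube([1124, 225, 210]);
translate([0, 225, 210]) cube([1124, 225, 210]);
translate([0, 450, 420]) cube([1124, 225, 210]);
translate([0, 675, 630]) cube([1124, 225, 210]);
translate([0, 900, 840]) cube([1124, 225, 210]);
translate([0, 1125, 1050]) cube([1124, 225, 210]);
translate([0, 1350, 1260]) cube([1124, 225, 210]);
translate([0, 1575, 1470]) cube([1124, 225, 210]);
translate([0, 1800, 1680]) cube([1124, 225, 210]);


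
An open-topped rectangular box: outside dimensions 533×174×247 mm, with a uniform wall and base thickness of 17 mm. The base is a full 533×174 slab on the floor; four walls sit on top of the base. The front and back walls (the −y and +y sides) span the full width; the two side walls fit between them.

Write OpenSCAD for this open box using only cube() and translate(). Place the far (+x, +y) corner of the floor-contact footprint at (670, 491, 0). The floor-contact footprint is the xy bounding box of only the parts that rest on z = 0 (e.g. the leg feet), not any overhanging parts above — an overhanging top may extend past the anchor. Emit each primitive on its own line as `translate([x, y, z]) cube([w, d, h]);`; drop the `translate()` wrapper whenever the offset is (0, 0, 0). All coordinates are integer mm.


translate([137, 317, 0]) cube([533, 174, 17]);
translate([137, 317, 17]) cube([533, 17, 230]);
translate([137, 474, 17]) cube([533, 17, 230]);
translate([137, 334, 17]) cube([17, 140, 230]);
translate([653, 334, 17]) cube([17, 140, 230]);


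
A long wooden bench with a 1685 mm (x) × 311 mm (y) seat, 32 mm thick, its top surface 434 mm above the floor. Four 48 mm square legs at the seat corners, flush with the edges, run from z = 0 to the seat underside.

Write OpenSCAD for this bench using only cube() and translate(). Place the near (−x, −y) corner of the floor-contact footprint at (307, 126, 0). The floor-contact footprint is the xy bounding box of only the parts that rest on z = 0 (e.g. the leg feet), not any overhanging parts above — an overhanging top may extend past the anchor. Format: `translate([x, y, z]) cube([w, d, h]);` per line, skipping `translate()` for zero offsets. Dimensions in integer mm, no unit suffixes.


translate([307, 126, 402]) cube([1685, 311, 32]);
translate([307, 126, 0]) cube([48, 48, 402]);
translate([307, 389, 0]) cube([48, 48, 402]);
translate([1944, 126, 0]) cube([48, 48, 402]);
translate([1944, 389, 0]) cube([48, 48, 402]);


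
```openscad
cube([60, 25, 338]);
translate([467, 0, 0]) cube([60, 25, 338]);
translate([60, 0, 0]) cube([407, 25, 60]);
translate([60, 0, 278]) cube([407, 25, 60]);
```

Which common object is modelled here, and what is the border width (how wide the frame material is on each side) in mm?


A picture frame. The border width is 60 mm.

Four thin pieces enclosing a rectangular opening — a picture frame. The two full-height stiles are 338 mm tall; the top rail sits at z = 278 and is 60 mm tall, so the border above the opening is 338 − 278 = 60 mm, matching the stile x-width.


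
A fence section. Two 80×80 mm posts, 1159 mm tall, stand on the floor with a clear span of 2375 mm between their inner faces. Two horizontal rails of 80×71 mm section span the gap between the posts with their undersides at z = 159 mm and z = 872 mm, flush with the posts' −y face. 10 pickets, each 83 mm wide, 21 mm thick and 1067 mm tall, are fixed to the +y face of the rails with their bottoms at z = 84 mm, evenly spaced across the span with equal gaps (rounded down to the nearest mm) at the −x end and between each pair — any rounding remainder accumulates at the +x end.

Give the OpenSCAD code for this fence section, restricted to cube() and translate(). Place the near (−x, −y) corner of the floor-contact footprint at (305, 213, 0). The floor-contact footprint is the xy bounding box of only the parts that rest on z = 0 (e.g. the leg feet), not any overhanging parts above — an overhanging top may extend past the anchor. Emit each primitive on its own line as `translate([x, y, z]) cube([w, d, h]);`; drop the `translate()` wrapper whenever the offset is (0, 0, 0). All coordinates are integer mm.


translate([305, 213, 0]) cube([80, 80, 1159]);
translate([2760, 213, 0]) cube([80, 80, 1159]);
translate([385, 213, 159]) cube([2375, 80, 71]);
translate([385, 213, 872]) cube([2375, 80, 71]);
translate([525, 293, 84]) cube([83, 21, 1067]);
translate([748, 293, 84]) cube([83, 21, 1067]);
translate([971, 293, 84]) cube([83, 21, 1067]);
translate([1194, 293, 84]) cube([83, 21, 1067]);
translate([1417, 293, 84]) cube([83, 21, 1067]);
translate([1640, 293, 84]) cube([83, 21, 1067]);
translate([1863, 293, 84]) cube([83, 21, 1067]);
translate([2086, 293, 84]) cube([83, 21, 1067]);
translate([2309, 293, 84]) cube([83, 21, 1067]);
translate([2532, 293, 84]) cube([83, 21, 1067]);


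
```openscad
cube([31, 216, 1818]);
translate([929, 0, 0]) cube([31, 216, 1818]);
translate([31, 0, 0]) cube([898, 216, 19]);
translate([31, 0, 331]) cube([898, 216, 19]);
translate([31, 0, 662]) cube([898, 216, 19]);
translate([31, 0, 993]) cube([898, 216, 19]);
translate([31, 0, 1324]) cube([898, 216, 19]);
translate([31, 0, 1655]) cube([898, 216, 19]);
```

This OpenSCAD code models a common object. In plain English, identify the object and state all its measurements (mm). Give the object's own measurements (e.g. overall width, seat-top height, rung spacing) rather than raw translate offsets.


An open bookshelf. Two side panels, each 31 mm thick, 216 mm deep and 1818 mm tall, stand 960 mm apart (outside-to-outside). Between them sit 6 shelves, each 19 mm thick and 216 mm deep, spanning the full gap between the sides. The bottom shelf rests on the floor (its underside at z = 0) and the clear gap between one shelf's top and the next shelf's underside is 312 mm.


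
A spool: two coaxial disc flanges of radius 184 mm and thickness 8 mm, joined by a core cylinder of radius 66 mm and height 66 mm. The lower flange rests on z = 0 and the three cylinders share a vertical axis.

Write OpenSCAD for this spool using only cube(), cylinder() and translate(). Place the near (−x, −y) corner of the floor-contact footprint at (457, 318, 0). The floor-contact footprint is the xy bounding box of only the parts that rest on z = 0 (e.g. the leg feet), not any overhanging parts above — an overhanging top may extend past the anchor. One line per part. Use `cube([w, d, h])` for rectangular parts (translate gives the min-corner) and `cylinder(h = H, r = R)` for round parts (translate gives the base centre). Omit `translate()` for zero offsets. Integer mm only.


translate([641, 502, 0]) cylinder(h = 8, r = 184);
translate([641, 502, 8]) cylinder(h = 66, r = 66);
translate([641, 502, 74]) cylinder(h = 8, r = 184);


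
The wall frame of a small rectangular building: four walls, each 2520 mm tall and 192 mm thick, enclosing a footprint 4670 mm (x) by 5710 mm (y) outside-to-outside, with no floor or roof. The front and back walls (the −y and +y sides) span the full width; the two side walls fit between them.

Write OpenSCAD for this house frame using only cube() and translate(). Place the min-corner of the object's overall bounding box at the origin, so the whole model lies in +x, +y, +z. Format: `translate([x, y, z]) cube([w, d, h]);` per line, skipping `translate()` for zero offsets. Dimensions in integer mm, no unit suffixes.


cube([4670, 192, 2520]);
translate([0, 5518, 0]) cube([4670, 192, 2520]);
translate([0, 192, 0]) cube([192, 5326, 2520]);
translate([4478, 192, 0]) cube([192, 5326, 2520]);


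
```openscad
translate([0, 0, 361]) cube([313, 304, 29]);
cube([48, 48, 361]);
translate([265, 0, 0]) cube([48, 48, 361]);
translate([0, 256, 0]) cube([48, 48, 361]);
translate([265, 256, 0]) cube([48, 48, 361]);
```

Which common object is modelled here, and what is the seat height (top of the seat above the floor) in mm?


A stool. The seat height is 390 mm.

A 313×304×29 slab at z = 361 on four corner posts — a stool. The seat top is 361 + 29 = 390 mm.


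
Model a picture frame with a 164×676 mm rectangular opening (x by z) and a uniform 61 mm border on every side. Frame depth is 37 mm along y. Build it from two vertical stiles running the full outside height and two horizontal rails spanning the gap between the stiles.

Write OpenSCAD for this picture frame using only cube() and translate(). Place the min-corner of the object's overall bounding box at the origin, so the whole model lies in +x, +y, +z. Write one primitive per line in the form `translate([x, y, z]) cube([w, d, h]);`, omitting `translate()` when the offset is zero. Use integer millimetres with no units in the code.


cube([61, 37, 798]);
translate([225, 0, 0]) cube([61, 37, 798]);
translate([61, 0, 0]) cube([164, 37, 61]);
translate([61, 0, 737]) cube([164, 37, 61]);


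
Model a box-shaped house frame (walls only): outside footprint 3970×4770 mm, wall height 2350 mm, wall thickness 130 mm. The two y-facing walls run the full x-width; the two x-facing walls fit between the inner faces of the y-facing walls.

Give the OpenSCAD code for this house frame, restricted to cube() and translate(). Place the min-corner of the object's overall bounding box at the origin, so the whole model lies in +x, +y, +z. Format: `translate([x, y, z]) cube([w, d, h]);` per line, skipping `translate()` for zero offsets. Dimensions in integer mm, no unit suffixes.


cube([3970, 130, 2350]);
translate([0, 4640, 0]) cube([3970, 130, 2350]);
translate([0, 130, 0]) cube([130, 4510, 2350]);
translate([3840, 130, 0]) cube([130, 4510, 2350]);


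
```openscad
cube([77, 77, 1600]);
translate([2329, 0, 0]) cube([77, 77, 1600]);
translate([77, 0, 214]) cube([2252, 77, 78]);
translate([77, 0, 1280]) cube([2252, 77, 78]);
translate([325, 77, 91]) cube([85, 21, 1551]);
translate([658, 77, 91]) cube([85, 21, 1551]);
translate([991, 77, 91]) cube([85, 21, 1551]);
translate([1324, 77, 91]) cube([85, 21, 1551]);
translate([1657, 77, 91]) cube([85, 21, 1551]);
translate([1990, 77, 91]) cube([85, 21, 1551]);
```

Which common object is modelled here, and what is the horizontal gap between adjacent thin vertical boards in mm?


A fence section. The picket gap is 248 mm.

Two posts, two rails, 6 pickets — a fence section. Span 2252 mm holds 6 pickets of 85 mm with 7 equal gaps: ⌊(2252 − 6·85) / 7⌋ = 248 mm.
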